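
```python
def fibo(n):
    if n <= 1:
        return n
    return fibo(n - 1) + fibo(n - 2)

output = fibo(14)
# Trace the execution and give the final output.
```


fibo(14)
= fibo(13) + fibo(12)
= (fibo(12) + fibo(11)) + fibo(12)
Computing bottom-up: fibo(0)=0, fibo(1)=1, fibo(2)=1, fibo(3)=2, fibo(4)=3, fibo(5)=5, fibo(6)=8, fibo(7)=13, fibo(8)=21, fibo(9)=34, fibo(10)=55, fibo(11)=89, fibo(12)=144, fibo(13)=233, fibo(14)=377
= 377


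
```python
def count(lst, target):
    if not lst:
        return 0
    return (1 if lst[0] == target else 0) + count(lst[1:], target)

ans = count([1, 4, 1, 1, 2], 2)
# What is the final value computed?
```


count([1, 4, 1, 1, 2], 2)
lst[0]=1 != 2: 0 + count([4, 1, 1, 2], 2)
lst[0]=4 != 2: 0 + count([1, 1, 2], 2)
lst[0]=1 != 2: 0 + count([1, 2], 2)
lst[0]=1 != 2: 0 + count([2], 2)
lst[0]=2 == 2: 1 + count([], 2)
= 1


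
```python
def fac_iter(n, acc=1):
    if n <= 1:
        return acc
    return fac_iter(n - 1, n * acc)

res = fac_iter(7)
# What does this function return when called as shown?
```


fac_iter(7, 1)
= fac_iter(6, 7 * 1) = fac_iter(6, 7)
= fac_iter(5, 6 * 7) = fac_iter(5, 42)
= fac_iter(4, 5 * 42) = fac_iter(4, 210)
= fac_iter(3, 4 * 210) = fac_iter(3, 840)
= fac_iter(2, 3 * 840) = fac_iter(2, 2520)
= fac_iter(1, 2 * 2520) = fac_iter(1, 5040)
n <= 1, return acc = 5040


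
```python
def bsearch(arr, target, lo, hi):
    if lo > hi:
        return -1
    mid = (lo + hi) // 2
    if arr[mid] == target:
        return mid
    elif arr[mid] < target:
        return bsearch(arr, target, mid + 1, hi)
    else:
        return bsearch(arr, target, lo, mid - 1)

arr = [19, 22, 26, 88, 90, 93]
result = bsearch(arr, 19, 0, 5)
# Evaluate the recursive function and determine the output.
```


bsearch(arr, 19, 0, 5)
lo=0, hi=5, mid=2, arr[mid]=26
26 > 19, search left half
lo=0, hi=1, mid=0, arr[mid]=19
arr[0] == 19, found at index 0
= 0


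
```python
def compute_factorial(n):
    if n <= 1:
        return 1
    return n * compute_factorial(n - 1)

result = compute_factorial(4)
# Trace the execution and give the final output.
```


compute_factorial(4)
= 4 * compute_factorial(3)
= 4 * 3 * compute_factorial(2)
= 4 * 3 * 2 * compute_factorial(1)
= 4 * 3 * 2 * 1
= 24


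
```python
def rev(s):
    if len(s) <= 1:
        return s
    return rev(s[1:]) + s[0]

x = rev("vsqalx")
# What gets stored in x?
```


rev("vsqalx")
= rev("sqalx") + "v"
= rev("qalx") + "s" + "v"
= rev("alx") + "q" + "s" + "v"
= rev("lx") + "a" + "q" + "s" + "v"
= rev("x") + "l" + "a" + "q" + "s" + "v"
= "x" + "l" + "a" + "q" + "s" + "v"
= "xlaqsv"


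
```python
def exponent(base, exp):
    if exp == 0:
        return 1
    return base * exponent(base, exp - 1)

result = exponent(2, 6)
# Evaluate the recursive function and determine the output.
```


exponent(2, 6)
= 2 * exponent(2, 5)
= 2 * 2 * exponent(2, 4)
= 2 * 2 * 2 * exponent(2, 3)
= 2 * 2 * 2 * 2 * exponent(2, 2)
= 2 * 2 * 2 * 2 * 2 * exponent(2, 1)
= 2 * 2 * 2 * 2 * 2 * 2 * exponent(2, 0)
= 2 * 2 * 2 * 2 * 2 * 2 * 1
= 64


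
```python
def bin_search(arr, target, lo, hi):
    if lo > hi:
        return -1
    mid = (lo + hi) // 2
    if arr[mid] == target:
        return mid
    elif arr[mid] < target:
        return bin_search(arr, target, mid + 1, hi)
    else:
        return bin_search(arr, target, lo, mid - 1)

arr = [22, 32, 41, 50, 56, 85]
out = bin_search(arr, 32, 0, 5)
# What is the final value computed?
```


bin_search(arr, 32, 0, 5)
lo=0, hi=5, mid=2, arr[mid]=41
41 > 32, search left half
lo=0, hi=1, mid=0, arr[mid]=22
22 < 32, search right half
lo=1, hi=1, mid=1, arr[mid]=32
arr[1] == 32, found at index 1
= 1


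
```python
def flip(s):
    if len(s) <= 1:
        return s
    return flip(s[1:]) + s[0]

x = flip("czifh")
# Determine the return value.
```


flip("czifh")
= flip("zifh") + "c"
= flip("ifh") + "z" + "c"
= flip("fh") + "i" + "z" + "c"
= flip("h") + "f" + "i" + "z" + "c"
= "h" + "f" + "i" + "z" + "c"
= "hfizc"


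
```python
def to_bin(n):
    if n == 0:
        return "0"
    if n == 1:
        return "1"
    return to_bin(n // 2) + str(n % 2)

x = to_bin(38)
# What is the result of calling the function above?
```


to_bin(38)
= to_bin(19) + "0"
= to_bin(9) + "1" + "0"
= to_bin(4) + "1" + "1" + "0"
= to_bin(2) + "0" + "1" + "1" + "0"
= to_bin(1) + "0" + "0" + "1" + "1" + "0"
= "1" + "0" + "0" + "1" + "1" + "0"
= "100110"


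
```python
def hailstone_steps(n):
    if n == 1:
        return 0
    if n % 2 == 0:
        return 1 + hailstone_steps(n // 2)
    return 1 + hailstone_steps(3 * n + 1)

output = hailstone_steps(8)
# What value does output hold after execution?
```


hailstone_steps(8)
8 is even -> hailstone_steps(4)
4 is even -> hailstone_steps(2)
2 is even -> hailstone_steps(1)
Reached 1 after 3 steps
= 3


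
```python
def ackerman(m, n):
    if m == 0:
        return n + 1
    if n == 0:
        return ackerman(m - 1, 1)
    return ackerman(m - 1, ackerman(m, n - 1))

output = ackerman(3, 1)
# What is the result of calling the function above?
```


ackerman(3, 1)
= ackerman(2, ackerman(3, 0))
First compute ackerman(3, 0) = 5
= ackerman(2, 5)
= 13


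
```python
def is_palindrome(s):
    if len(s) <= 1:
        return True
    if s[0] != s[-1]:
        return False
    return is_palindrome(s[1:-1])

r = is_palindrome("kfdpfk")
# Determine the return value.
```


is_palindrome("kfdpfk")
"kfdpfk": s[0]='k' == s[-1]='k' -> is_palindrome("fdpf")
"fdpf": s[0]='f' == s[-1]='f' -> is_palindrome("dp")
"dp": s[0]='d' != s[-1]='p' -> False
= False


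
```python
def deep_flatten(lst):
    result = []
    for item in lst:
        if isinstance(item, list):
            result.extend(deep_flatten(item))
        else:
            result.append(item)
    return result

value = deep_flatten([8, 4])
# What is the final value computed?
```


deep_flatten([8, 4])
Processing each element:
  8 is not a list -> append 8
  4 is not a list -> append 4
= [8, 4]


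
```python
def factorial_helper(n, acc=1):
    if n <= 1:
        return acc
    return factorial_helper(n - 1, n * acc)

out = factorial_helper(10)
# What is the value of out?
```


factorial_helper(10, 1)
= factorial_helper(9, 10 * 1) = factorial_helper(9, 10)
= factorial_helper(8, 9 * 10) = factorial_helper(8, 90)
= factorial_helper(7, 8 * 90) = factorial_helper(7, 720)
= factorial_helper(6, 7 * 720) = factorial_helper(6, 5040)
= factorial_helper(5, 6 * 5040) = factorial_helper(5, 30240)
= factorial_helper(4, 5 * 30240) = factorial_helper(4, 151200)
= factorial_helper(3, 4 * 151200) = factorial_helper(3, 604800)
= factorial_helper(2, 3 * 604800) = factorial_helper(2, 1814400)
= factorial_helper(1, 2 * 1814400) = factorial_helper(1, 3628800)
n <= 1, return acc = 3628800


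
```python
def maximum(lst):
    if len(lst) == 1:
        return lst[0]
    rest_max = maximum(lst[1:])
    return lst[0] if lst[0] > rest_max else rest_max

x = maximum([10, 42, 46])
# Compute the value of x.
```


maximum([10, 42, 46])
= compare 10 with maximum([42, 46])
= compare 42 with maximum([46])
Base: maximum([46]) = 46
compare 42 with 46: max = 46
compare 10 with 46: max = 46
= 46


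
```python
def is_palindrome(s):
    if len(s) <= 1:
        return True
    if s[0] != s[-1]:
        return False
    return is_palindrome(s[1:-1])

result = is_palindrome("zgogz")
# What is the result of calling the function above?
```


is_palindrome("zgogz")
"zgogz": s[0]='z' == s[-1]='z' -> is_palindrome("gog")
"gog": s[0]='g' == s[-1]='g' -> is_palindrome("o")
"o": len <= 1 -> True
= True


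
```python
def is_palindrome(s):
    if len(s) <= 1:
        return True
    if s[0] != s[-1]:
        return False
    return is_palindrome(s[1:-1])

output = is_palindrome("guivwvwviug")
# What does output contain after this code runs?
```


is_palindrome("guivwvwviug")
"guivwvwviug": s[0]='g' == s[-1]='g' -> is_palindrome("uivwvwviu")
"uivwvwviu": s[0]='u' == s[-1]='u' -> is_palindrome("ivwvwvi")
"ivwvwvi": s[0]='i' == s[-1]='i' -> is_palindrome("vwvwv")
"vwvwv": s[0]='v' == s[-1]='v' -> is_palindrome("wvw")
"wvw": s[0]='w' == s[-1]='w' -> is_palindrome("v")
"v": len <= 1 -> True
= True


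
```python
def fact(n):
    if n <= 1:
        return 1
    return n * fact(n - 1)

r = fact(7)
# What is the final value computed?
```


fact(7)
= 7 * fact(6)
= 7 * 6 * fact(5)
= 7 * 6 * 5 * fact(4)
= 7 * 6 * 5 * 4 * fact(3)
= 7 * 6 * 5 * 4 * 3 * fact(2)
= 7 * 6 * 5 * 4 * 3 * 2 * fact(1)
= 7 * 6 * 5 * 4 * 3 * 2 * 1
= 5040


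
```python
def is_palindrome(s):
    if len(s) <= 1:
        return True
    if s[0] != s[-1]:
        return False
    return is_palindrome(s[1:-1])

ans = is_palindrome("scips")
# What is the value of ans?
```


is_palindrome("scips")
"scips": s[0]='s' == s[-1]='s' -> is_palindrome("cip")
"cip": s[0]='c' != s[-1]='p' -> False
= False


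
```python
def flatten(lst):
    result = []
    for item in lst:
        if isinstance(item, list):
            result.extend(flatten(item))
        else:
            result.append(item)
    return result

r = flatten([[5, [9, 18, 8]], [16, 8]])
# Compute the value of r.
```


flatten([[5, [9, 18, 8]], [16, 8]])
Processing each element:
  [5, [9, 18, 8]] is a list -> flatten recursively -> [5, 9, 18, 8]
  [16, 8] is a list -> flatten recursively -> [16, 8]
= [5, 9, 18, 8, 16, 8]


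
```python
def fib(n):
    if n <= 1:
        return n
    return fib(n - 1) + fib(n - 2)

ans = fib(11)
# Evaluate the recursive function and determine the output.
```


fib(11)
= fib(10) + fib(9)
= (fib(9) + fib(8)) + fib(9)
Computing bottom-up: fib(0)=0, fib(1)=1, fib(2)=1, fib(3)=2, fib(4)=3, fib(5)=5, fib(6)=8, fib(7)=13, fib(8)=21, fib(9)=34, fib(10)=55, fib(11)=89
= 89


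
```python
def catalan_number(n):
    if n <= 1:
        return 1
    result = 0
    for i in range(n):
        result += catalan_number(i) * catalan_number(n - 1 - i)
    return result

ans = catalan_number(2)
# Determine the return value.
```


catalan_number(2)
= sum of catalan_number(i) * catalan_number(2-1-i) for i in 0..1
  catalan_number(0)*catalan_number(1) = 1*1 = 1
  catalan_number(1)*catalan_number(0) = 1*1 = 1
= 1 + 1
= 2


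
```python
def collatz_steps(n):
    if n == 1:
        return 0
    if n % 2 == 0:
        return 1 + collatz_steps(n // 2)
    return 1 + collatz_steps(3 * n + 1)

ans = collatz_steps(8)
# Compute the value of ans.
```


collatz_steps(8)
8 is even -> collatz_steps(4)
4 is even -> collatz_steps(2)
2 is even -> collatz_steps(1)
Reached 1 after 3 steps
= 3


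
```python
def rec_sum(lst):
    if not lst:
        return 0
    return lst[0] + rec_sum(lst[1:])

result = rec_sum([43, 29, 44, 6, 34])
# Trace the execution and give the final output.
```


rec_sum([43, 29, 44, 6, 34])
= 43 + rec_sum([29, 44, 6, 34])
= 43 + 29 + rec_sum([44, 6, 34])
= 43 + 29 + 44 + rec_sum([6, 34])
= 43 + 29 + 44 + 6 + rec_sum([34])
= 43 + 29 + 44 + 6 + 34 + rec_sum([])
= 43 + 29 + 44 + 6 + 34 + 0
= 156


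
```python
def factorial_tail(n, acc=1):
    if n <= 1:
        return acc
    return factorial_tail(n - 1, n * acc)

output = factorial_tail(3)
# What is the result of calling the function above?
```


factorial_tail(3, 1)
= factorial_tail(2, 3 * 1) = factorial_tail(2, 3)
= factorial_tail(1, 2 * 3) = factorial_tail(1, 6)
n <= 1, return acc = 6


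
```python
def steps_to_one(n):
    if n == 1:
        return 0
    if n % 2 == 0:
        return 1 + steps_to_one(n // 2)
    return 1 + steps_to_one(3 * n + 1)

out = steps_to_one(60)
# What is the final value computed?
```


steps_to_one(60)
60 is even -> steps_to_one(30)
30 is even -> steps_to_one(15)
15 is odd -> 3*15+1 = 46 -> steps_to_one(46)
46 is even -> steps_to_one(23)
23 is odd -> 3*23+1 = 70 -> steps_to_one(70)
70 is even -> steps_to_one(35)
35 is odd -> 3*35+1 = 106 -> steps_to_one(106)
106 is even -> steps_to_one(53)
53 is odd -> 3*53+1 = 160 -> steps_to_one(160)
160 is even -> steps_to_one(80)
80 is even -> steps_to_one(40)
40 is even -> steps_to_one(20)
20 is even -> steps_to_one(10)
10 is even -> steps_to_one(5)
5 is odd -> 3*5+1 = 16 -> steps_to_one(16)
16 is even -> steps_to_one(8)
8 is even -> steps_to_one(4)
4 is even -> steps_to_one(2)
2 is even -> steps_to_one(1)
Reached 1 after 19 steps
= 19


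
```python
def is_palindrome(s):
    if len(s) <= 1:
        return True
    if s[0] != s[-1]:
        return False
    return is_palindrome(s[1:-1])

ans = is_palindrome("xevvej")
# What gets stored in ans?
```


is_palindrome("xevvej")
"xevvej": s[0]='x' != s[-1]='j' -> False
= False


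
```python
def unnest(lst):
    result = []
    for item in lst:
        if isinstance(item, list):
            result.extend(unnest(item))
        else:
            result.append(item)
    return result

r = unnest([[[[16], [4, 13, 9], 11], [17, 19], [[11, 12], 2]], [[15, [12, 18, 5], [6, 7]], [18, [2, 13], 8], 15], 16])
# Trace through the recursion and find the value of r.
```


unnest([[[[16], [4, 13, 9], 11], [17, 19], [[11, 12], 2]], [[15, [12, 18, 5], [6, 7]], [18, [2, 13], 8], 15], 16])
Processing each element:
  [[[16], [4, 13, 9], 11], [17, 19], [[11, 12], 2]] is a list -> unnest recursively -> [16, 4, 13, 9, 11, 17, 19, 11, 12, 2]
  [[15, [12, 18, 5], [6, 7]], [18, [2, 13], 8], 15] is a list -> unnest recursively -> [15, 12, 18, 5, 6, 7, 18, 2, 13, 8, 15]
  16 is not a list -> append 16
= [16, 4, 13, 9, 11, 17, 19, 11, 12, 2, 15, 12, 18, 5, 6, 7, 18, 2, 13, 8, 15, 16]


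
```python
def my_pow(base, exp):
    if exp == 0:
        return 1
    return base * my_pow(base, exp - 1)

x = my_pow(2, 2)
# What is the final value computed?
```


my_pow(2, 2)
= 2 * my_pow(2, 1)
= 2 * 2 * my_pow(2, 0)
= 2 * 2 * 1
= 4


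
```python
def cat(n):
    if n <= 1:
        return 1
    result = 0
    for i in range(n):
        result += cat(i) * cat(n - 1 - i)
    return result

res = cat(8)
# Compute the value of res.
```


cat(8)
= sum of cat(i) * cat(8-1-i) for i in 0..7
First compute sub-values bottom-up:
  cat(0) = 1, cat(1) = 1
  cat(2) = 1*1 + 1*1 = 2
  cat(3) = 1*2 + 1*1 + 2*1 = 5
  cat(4) = 1*5 + 1*2 + 2*1 + 5*1 = 14
  cat(5) = 1*14 + 1*5 + 2*2 + 5*1 + 14*1 = 42
  cat(6) = 1*42 + 1*14 + 2*5 + 5*2 + 14*1 + 42*1 = 132
  cat(7) = 1*132 + 1*42 + 2*14 + 5*5 + 14*2 + 42*1 + 132*1 = 429
Now cat(8):
  cat(0)*cat(7) = 1*429 = 429
  cat(1)*cat(6) = 1*132 = 132
  cat(2)*cat(5) = 2*42 = 84
  cat(3)*cat(4) = 5*14 = 70
  cat(4)*cat(3) = 14*5 = 70
  cat(5)*cat(2) = 42*2 = 84
  cat(6)*cat(1) = 132*1 = 132
  cat(7)*cat(0) = 429*1 = 429
= 429 + 132 + 84 + 70 + 70 + 84 + 132 + 429
= 1430


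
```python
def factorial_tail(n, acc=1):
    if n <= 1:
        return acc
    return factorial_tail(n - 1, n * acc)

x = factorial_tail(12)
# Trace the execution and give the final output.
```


factorial_tail(12, 1)
= factorial_tail(11, 12 * 1) = factorial_tail(11, 12)
= factorial_tail(10, 11 * 12) = factorial_tail(10, 132)
= factorial_tail(9, 10 * 132) = factorial_tail(9, 1320)
= factorial_tail(8, 9 * 1320) = factorial_tail(8, 11880)
= factorial_tail(7, 8 * 11880) = factorial_tail(7, 95040)
= factorial_tail(6, 7 * 95040) = factorial_tail(6, 665280)
= factorial_tail(5, 6 * 665280) = factorial_tail(5, 3991680)
= factorial_tail(4, 5 * 3991680) = factorial_tail(4, 19958400)
= factorial_tail(3, 4 * 19958400) = factorial_tail(3, 79833600)
= factorial_tail(2, 3 * 79833600) = factorial_tail(2, 239500800)
= factorial_tail(1, 2 * 239500800) = factorial_tail(1, 479001600)
n <= 1, return acc = 479001600


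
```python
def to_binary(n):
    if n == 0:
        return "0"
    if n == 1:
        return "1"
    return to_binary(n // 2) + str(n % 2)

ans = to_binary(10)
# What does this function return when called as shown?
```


to_binary(10)
= to_binary(5) + "0"
= to_binary(2) + "1" + "0"
= to_binary(1) + "0" + "1" + "0"
= "1" + "0" + "1" + "0"
= "1010"


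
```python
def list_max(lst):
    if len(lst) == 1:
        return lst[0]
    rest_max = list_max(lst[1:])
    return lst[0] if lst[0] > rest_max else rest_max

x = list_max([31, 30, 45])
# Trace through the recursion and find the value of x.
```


list_max([31, 30, 45])
= compare 31 with list_max([30, 45])
= compare 30 with list_max([45])
Base: list_max([45]) = 45
compare 30 with 45: max = 45
compare 31 with 45: max = 45
= 45


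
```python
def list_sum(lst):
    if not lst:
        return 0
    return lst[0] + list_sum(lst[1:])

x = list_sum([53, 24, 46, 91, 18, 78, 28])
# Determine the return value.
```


list_sum([53, 24, 46, 91, 18, 78, 28])
= 53 + list_sum([24, 46, 91, 18, 78, 28])
= 53 + 24 + list_sum([46, 91, 18, 78, 28])
= 53 + 24 + 46 + list_sum([91, 18, 78, 28])
= 53 + 24 + 46 + 91 + list_sum([18, 78, 28])
= 53 + 24 + 46 + 91 + 18 + list_sum([78, 28])
= 53 + 24 + 46 + 91 + 18 + 78 + list_sum([28])
= 53 + 24 + 46 + 91 + 18 + 78 + 28 + list_sum([])
= 53 + 24 + 46 + 91 + 18 + 78 + 28 + 0
= 338


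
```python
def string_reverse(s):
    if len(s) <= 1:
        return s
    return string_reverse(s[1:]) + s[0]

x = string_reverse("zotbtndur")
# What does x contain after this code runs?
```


string_reverse("zotbtndur")
= string_reverse("otbtndur") + "z"
= string_reverse("tbtndur") + "o" + "z"
= string_reverse("btndur") + "t" + "o" + "z"
= string_reverse("tndur") + "b" + "t" + "o" + "z"
= string_reverse("ndur") + "t" + "b" + "t" + "o" + "z"
= string_reverse("dur") + "n" + "t" + "b" + "t" + "o" + "z"
= string_reverse("ur") + "d" + "n" + "t" + "b" + "t" + "o" + "z"
= string_reverse("r") + "u" + "d" + "n" + "t" + "b" + "t" + "o" + "z"
= "r" + "u" + "d" + "n" + "t" + "b" + "t" + "o" + "z"
= "rudntbtoz"


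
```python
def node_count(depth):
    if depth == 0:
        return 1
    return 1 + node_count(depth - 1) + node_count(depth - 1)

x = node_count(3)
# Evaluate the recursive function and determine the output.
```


node_count(3)
= 1 + node_count(2) + node_count(2)
= 1 + 2 * node_count(2)
node_count(k) = 2^(k+1) - 1
node_count(0) = 1
node_count(1) = 3
node_count(2) = 7
node_count(3) = 15
node_count(3) = 2^4 - 1 = 15


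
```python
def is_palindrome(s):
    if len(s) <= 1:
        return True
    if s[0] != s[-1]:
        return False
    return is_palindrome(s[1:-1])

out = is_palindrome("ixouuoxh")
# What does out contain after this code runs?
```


is_palindrome("ixouuoxh")
"ixouuoxh": s[0]='i' != s[-1]='h' -> False
= False


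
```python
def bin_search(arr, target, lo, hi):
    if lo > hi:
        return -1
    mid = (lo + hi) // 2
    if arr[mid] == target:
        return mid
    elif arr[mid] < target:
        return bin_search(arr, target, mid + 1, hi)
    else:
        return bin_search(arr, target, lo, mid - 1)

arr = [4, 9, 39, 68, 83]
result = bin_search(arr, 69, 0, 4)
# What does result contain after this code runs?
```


bin_search(arr, 69, 0, 4)
lo=0, hi=4, mid=2, arr[mid]=39
39 < 69, search right half
lo=3, hi=4, mid=3, arr[mid]=68
68 < 69, search right half
lo=4, hi=4, mid=4, arr[mid]=83
83 > 69, search left half
lo > hi, target not found, return -1
= -1


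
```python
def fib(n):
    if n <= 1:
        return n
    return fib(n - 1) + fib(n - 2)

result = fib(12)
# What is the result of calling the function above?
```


fib(12)
= fib(11) + fib(10)
= (fib(10) + fib(9)) + fib(10)
Computing bottom-up: fib(0)=0, fib(1)=1, fib(2)=1, fib(3)=2, fib(4)=3, fib(5)=5, fib(6)=8, fib(7)=13, fib(8)=21, fib(9)=34, fib(10)=55, fib(11)=89, fib(12)=144
= 144


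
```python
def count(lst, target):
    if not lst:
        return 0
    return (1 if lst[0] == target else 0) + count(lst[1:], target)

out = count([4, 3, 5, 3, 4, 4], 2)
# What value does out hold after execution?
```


count([4, 3, 5, 3, 4, 4], 2)
lst[0]=4 != 2: 0 + count([3, 5, 3, 4, 4], 2)
lst[0]=3 != 2: 0 + count([5, 3, 4, 4], 2)
lst[0]=5 != 2: 0 + count([3, 4, 4], 2)
lst[0]=3 != 2: 0 + count([4, 4], 2)
lst[0]=4 != 2: 0 + count([4], 2)
lst[0]=4 != 2: 0 + count([], 2)
= 0


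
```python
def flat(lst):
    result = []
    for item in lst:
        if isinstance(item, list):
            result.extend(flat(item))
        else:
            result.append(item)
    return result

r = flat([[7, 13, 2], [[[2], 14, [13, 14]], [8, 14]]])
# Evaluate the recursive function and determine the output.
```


flat([[7, 13, 2], [[[2], 14, [13, 14]], [8, 14]]])
Processing each element:
  [7, 13, 2] is a list -> flat recursively -> [7, 13, 2]
  [[[2], 14, [13, 14]], [8, 14]] is a list -> flat recursively -> [2, 14, 13, 14, 8, 14]
= [7, 13, 2, 2, 14, 13, 14, 8, 14]


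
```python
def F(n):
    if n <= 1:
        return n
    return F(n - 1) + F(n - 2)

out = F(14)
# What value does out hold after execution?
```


F(14)
= F(13) + F(12)
= (F(12) + F(11)) + F(12)
Computing bottom-up: F(0)=0, F(1)=1, F(2)=1, F(3)=2, F(4)=3, F(5)=5, F(6)=8, F(7)=13, F(8)=21, F(9)=34, F(10)=55, F(11)=89, F(12)=144, F(13)=233, F(14)=377
= 377


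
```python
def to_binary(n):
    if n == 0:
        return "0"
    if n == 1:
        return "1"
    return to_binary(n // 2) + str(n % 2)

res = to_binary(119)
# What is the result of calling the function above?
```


to_binary(119)
= to_binary(59) + "1"
= to_binary(29) + "1" + "1"
= to_binary(14) + "1" + "1" + "1"
= to_binary(7) + "0" + "1" + "1" + "1"
= to_binary(3) + "1" + "0" + "1" + "1" + "1"
= to_binary(1) + "1" + "1" + "0" + "1" + "1" + "1"
= "1" + "1" + "1" + "0" + "1" + "1" + "1"
= "1110111"


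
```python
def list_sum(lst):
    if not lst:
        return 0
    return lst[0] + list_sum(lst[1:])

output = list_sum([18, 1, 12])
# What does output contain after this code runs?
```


list_sum([18, 1, 12])
= 18 + list_sum([1, 12])
= 18 + 1 + list_sum([12])
= 18 + 1 + 12 + list_sum([])
= 18 + 1 + 12 + 0
= 31


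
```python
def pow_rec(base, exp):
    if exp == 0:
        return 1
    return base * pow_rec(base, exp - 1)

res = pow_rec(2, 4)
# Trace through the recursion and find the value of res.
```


pow_rec(2, 4)
= 2 * pow_rec(2, 3)
= 2 * 2 * pow_rec(2, 2)
= 2 * 2 * 2 * pow_rec(2, 1)
= 2 * 2 * 2 * 2 * pow_rec(2, 0)
= 2 * 2 * 2 * 2 * 1
= 16


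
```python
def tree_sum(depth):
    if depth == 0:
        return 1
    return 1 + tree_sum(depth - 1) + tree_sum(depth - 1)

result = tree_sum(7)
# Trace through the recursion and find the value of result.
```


tree_sum(7)
= 1 + tree_sum(6) + tree_sum(6)
= 1 + 2 * tree_sum(6)
tree_sum(k) = 2^(k+1) - 1
tree_sum(0) = 1
tree_sum(1) = 3
tree_sum(2) = 7
tree_sum(3) = 15
tree_sum(4) = 31
tree_sum(7) = 2^8 - 1 = 255


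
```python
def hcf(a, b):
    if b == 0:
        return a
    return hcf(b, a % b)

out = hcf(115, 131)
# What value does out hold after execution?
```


hcf(115, 131)
= hcf(131, 115 % 131) = hcf(131, 115)
= hcf(115, 131 % 115) = hcf(115, 16)
= hcf(16, 115 % 16) = hcf(16, 3)
= hcf(3, 16 % 3) = hcf(3, 1)
= hcf(1, 3 % 1) = hcf(1, 0)
b == 0, return a = 1


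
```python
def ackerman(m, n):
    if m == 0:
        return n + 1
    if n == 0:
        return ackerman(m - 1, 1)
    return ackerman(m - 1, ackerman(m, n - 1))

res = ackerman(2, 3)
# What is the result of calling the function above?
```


ackerman(2, 3)
= ackerman(1, ackerman(2, 2))
First compute ackerman(2, 2) = 7
= ackerman(1, 7)
= 9


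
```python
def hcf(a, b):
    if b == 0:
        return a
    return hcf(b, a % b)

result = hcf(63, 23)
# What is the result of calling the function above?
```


hcf(63, 23)
= hcf(23, 63 % 23) = hcf(23, 17)
= hcf(17, 23 % 17) = hcf(17, 6)
= hcf(6, 17 % 6) = hcf(6, 5)
= hcf(5, 6 % 5) = hcf(5, 1)
= hcf(1, 5 % 1) = hcf(1, 0)
b == 0, return a = 1


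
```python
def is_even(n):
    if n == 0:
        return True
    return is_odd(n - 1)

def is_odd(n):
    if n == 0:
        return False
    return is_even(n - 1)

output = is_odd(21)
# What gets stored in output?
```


is_odd(21)
= is_even(20)
= is_odd(19)
= is_even(18)
= is_odd(17)
= is_even(16)
= is_odd(15)
= is_even(14)
= is_odd(13)
= is_even(12)
= is_odd(11)
= is_even(10)
= is_odd(9)
= is_even(8)
= is_odd(7)
= is_even(6)
= is_odd(5)
= is_even(4)
= is_odd(3)
= is_even(2)
= is_odd(1)
= is_even(0)
n == 0: return True
= True


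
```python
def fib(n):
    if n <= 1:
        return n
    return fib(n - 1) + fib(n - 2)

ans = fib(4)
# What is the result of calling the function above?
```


fib(4)
= fib(3) + fib(2)
= (fib(2) + fib(1)) + fib(2)
Computing bottom-up: fib(0)=0, fib(1)=1, fib(2)=1, fib(3)=2, fib(4)=3
= 3


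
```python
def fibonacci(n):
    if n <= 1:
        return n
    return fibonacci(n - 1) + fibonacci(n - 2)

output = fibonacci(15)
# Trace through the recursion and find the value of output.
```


fibonacci(15)
= fibonacci(14) + fibonacci(13)
= (fibonacci(13) + fibonacci(12)) + fibonacci(13)
Computing bottom-up: fibonacci(0)=0, fibonacci(1)=1, fibonacci(2)=1, fibonacci(3)=2, fibonacci(4)=3, fibonacci(5)=5, fibonacci(6)=8, fibonacci(7)=13, fibonacci(8)=21, fibonacci(9)=34, fibonacci(10)=55, fibonacci(11)=89, fibonacci(12)=144, fibonacci(13)=233, fibonacci(14)=377, fibonacci(15)=610
= 610


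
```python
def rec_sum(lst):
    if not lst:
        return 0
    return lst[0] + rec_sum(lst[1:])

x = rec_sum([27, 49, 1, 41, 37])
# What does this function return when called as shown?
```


rec_sum([27, 49, 1, 41, 37])
= 27 + rec_sum([49, 1, 41, 37])
= 27 + 49 + rec_sum([1, 41, 37])
= 27 + 49 + 1 + rec_sum([41, 37])
= 27 + 49 + 1 + 41 + rec_sum([37])
= 27 + 49 + 1 + 41 + 37 + rec_sum([])
= 27 + 49 + 1 + 41 + 37 + 0
= 155


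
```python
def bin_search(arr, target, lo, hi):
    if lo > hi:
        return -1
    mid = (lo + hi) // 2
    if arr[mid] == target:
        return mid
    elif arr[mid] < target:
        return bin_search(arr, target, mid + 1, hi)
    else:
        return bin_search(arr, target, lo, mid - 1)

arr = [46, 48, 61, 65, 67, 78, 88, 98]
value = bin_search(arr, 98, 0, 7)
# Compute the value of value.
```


bin_search(arr, 98, 0, 7)
lo=0, hi=7, mid=3, arr[mid]=65
65 < 98, search right half
lo=4, hi=7, mid=5, arr[mid]=78
78 < 98, search right half
lo=6, hi=7, mid=6, arr[mid]=88
88 < 98, search right half
lo=7, hi=7, mid=7, arr[mid]=98
arr[7] == 98, found at index 7
= 7


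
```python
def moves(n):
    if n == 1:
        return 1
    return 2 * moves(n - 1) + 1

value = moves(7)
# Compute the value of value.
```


moves(7)
= 2 * moves(6) + 1
= 2 * (2 * moves(5) + 1) + 1
= 2 * (2 * (2 * moves(4) + 1) + 1) + 1
= 2 * (2 * (2 * (2 * moves(3) + 1) + 1) + 1) + 1
= 2 * (2 * (2 * (2 * (2 * moves(2) + 1) + 1) + 1) + 1) + 1
= 2 * (2 * (2 * (2 * (2 * (2 * moves(1) + 1) + 1) + 1) + 1) + 1) + 1
Now compute bottom-up:
moves(1) = 1
moves(2) = 2 * 1 + 1 = 3
moves(3) = 2 * 3 + 1 = 7
moves(4) = 2 * 7 + 1 = 15
moves(5) = 2 * 15 + 1 = 31
moves(6) = 2 * 31 + 1 = 63
moves(7) = 2 * 63 + 1 = 127
= 127


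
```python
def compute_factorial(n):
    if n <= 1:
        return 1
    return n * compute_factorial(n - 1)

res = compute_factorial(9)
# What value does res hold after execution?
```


compute_factorial(9)
= 9 * compute_factorial(8)
= 9 * 8 * compute_factorial(7)
= 9 * 8 * 7 * compute_factorial(6)
= 9 * 8 * 7 * 6 * compute_factorial(5)
= 9 * 8 * 7 * 6 * 5 * compute_factorial(4)
= 9 * 8 * 7 * 6 * 5 * 4 * compute_factorial(3)
= 9 * 8 * 7 * 6 * 5 * 4 * 3 * compute_factorial(2)
= 9 * 8 * 7 * 6 * 5 * 4 * 3 * 2 * compute_factorial(1)
= 9 * 8 * 7 * 6 * 5 * 4 * 3 * 2 * 1
= 362880


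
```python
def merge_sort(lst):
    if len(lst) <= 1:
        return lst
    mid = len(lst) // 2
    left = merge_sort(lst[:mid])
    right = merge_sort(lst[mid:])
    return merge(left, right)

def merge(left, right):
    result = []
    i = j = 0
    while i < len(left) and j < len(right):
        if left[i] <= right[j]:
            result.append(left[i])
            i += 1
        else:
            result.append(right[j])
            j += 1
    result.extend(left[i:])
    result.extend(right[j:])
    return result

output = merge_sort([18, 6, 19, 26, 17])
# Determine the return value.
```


merge_sort([18, 6, 19, 26, 17])
Split into [18, 6] and [19, 26, 17]
Left sorted: [6, 18]
Right sorted: [17, 19, 26]
Merge [6, 18] and [17, 19, 26]
= [6, 17, 18, 19, 26]


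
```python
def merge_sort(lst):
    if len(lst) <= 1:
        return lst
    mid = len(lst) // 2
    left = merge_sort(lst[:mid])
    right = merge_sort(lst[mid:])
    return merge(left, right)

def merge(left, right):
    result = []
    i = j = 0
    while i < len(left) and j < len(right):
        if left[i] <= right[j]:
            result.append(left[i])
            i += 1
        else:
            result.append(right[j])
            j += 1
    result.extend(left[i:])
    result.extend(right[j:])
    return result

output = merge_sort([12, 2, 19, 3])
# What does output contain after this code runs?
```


merge_sort([12, 2, 19, 3])
Split into [12, 2] and [19, 3]
Left sorted: [2, 12]
Right sorted: [3, 19]
Merge [2, 12] and [3, 19]
= [2, 3, 12, 19]


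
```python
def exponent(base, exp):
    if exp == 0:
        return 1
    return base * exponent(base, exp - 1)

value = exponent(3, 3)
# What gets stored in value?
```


exponent(3, 3)
= 3 * exponent(3, 2)
= 3 * 3 * exponent(3, 1)
= 3 * 3 * 3 * exponent(3, 0)
= 3 * 3 * 3 * 1
= 27


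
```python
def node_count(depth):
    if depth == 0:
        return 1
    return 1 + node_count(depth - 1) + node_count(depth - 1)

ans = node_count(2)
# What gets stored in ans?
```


node_count(2)
= 1 + node_count(1) + node_count(1)
= 1 + 2 * node_count(1)
node_count(k) = 2^(k+1) - 1
node_count(0) = 1
node_count(1) = 3
node_count(2) = 7
node_count(2) = 2^3 - 1 = 7


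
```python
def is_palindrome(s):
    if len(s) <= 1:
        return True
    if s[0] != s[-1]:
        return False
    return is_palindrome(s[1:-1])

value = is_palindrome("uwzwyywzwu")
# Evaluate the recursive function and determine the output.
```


is_palindrome("uwzwyywzwu")
"uwzwyywzwu": s[0]='u' == s[-1]='u' -> is_palindrome("wzwyywzw")
"wzwyywzw": s[0]='w' == s[-1]='w' -> is_palindrome("zwyywz")
"zwyywz": s[0]='z' == s[-1]='z' -> is_palindrome("wyyw")
"wyyw": s[0]='w' == s[-1]='w' -> is_palindrome("yy")
"yy": s[0]='y' == s[-1]='y' -> is_palindrome("")
"": len <= 1 -> True
= True


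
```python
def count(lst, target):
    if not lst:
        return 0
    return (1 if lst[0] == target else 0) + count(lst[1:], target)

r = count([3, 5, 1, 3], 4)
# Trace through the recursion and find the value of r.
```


count([3, 5, 1, 3], 4)
lst[0]=3 != 4: 0 + count([5, 1, 3], 4)
lst[0]=5 != 4: 0 + count([1, 3], 4)
lst[0]=1 != 4: 0 + count([3], 4)
lst[0]=3 != 4: 0 + count([], 4)
= 0


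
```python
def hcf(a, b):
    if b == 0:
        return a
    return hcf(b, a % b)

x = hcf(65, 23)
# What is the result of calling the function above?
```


hcf(65, 23)
= hcf(23, 65 % 23) = hcf(23, 19)
= hcf(19, 23 % 19) = hcf(19, 4)
= hcf(4, 19 % 4) = hcf(4, 3)
= hcf(3, 4 % 3) = hcf(3, 1)
= hcf(1, 3 % 1) = hcf(1, 0)
b == 0, return a = 1


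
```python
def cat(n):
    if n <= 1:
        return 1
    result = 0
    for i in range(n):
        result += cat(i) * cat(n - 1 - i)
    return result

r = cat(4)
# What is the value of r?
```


cat(4)
= sum of cat(i) * cat(4-1-i) for i in 0..3
First compute sub-values bottom-up:
  cat(0) = 1, cat(1) = 1
  cat(2) = 1*1 + 1*1 = 2
  cat(3) = 1*2 + 1*1 + 2*1 = 5
Now cat(4):
  cat(0)*cat(3) = 1*5 = 5
  cat(1)*cat(2) = 1*2 = 2
  cat(2)*cat(1) = 2*1 = 2
  cat(3)*cat(0) = 5*1 = 5
= 5 + 2 + 2 + 5
= 14


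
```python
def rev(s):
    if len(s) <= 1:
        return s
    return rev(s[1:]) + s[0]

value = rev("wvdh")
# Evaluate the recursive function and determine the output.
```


rev("wvdh")
= rev("vdh") + "w"
= rev("dh") + "v" + "w"
= rev("h") + "d" + "v" + "w"
= "h" + "d" + "v" + "w"
= "hdvw"


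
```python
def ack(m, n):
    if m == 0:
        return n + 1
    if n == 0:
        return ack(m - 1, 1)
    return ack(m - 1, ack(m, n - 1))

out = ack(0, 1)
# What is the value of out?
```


ack(0, 1)
m == 0: return 1 + 1 = 2
= 2


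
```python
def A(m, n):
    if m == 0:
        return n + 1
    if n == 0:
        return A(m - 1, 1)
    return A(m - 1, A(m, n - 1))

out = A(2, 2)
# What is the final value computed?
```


A(2, 2)
= A(1, A(2, 1))
First compute A(2, 1) = 5
= A(1, 5)
= 7


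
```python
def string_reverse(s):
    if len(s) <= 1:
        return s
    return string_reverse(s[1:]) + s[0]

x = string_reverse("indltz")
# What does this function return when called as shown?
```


string_reverse("indltz")
= string_reverse("ndltz") + "i"
= string_reverse("dltz") + "n" + "i"
= string_reverse("ltz") + "d" + "n" + "i"
= string_reverse("tz") + "l" + "d" + "n" + "i"
= string_reverse("z") + "t" + "l" + "d" + "n" + "i"
= "z" + "t" + "l" + "d" + "n" + "i"
= "ztldni"


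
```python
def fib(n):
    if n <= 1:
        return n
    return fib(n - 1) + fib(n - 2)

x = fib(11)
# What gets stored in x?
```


fib(11)
= fib(10) + fib(9)
= (fib(9) + fib(8)) + fib(9)
Computing bottom-up: fib(0)=0, fib(1)=1, fib(2)=1, fib(3)=2, fib(4)=3, fib(5)=5, fib(6)=8, fib(7)=13, fib(8)=21, fib(9)=34, fib(10)=55, fib(11)=89
= 89


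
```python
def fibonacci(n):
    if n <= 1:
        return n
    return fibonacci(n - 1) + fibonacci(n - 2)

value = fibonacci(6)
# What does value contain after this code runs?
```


fibonacci(6)
= fibonacci(5) + fibonacci(4)
= (fibonacci(4) + fibonacci(3)) + fibonacci(4)
Computing bottom-up: fibonacci(0)=0, fibonacci(1)=1, fibonacci(2)=1, fibonacci(3)=2, fibonacci(4)=3, fibonacci(5)=5, fibonacci(6)=8
= 8


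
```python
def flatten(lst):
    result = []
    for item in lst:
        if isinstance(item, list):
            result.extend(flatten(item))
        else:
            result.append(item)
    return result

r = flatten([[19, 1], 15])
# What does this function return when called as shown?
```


flatten([[19, 1], 15])
Processing each element:
  [19, 1] is a list -> flatten recursively -> [19, 1]
  15 is not a list -> append 15
= [19, 1, 15]


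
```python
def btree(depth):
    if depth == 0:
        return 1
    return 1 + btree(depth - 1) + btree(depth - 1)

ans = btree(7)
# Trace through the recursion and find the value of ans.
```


btree(7)
= 1 + btree(6) + btree(6)
= 1 + 2 * btree(6)
btree(k) = 2^(k+1) - 1
btree(0) = 1
btree(1) = 3
btree(2) = 7
btree(3) = 15
btree(4) = 31
btree(7) = 2^8 - 1 = 255


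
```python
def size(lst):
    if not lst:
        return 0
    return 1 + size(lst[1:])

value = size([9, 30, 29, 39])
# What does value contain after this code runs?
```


size([9, 30, 29, 39])
= 1 + size([30, 29, 39])
= 1 + 1 + size([29, 39])
= 1 + 1 + 1 + size([39])
= 1 + 1 + 1 + 1 + size([])
= 1 + 1 + 1 + 1 + 0
= 4


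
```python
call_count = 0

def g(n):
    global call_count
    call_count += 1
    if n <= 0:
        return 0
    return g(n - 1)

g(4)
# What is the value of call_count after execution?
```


g(4) calls g(3) calls ... calls g(0)
Total calls: 4 + 1 (for base case) = 5


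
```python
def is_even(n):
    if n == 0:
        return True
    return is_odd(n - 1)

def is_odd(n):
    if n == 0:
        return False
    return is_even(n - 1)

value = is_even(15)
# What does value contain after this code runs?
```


is_even(15)
= is_odd(14)
= is_even(13)
= is_odd(12)
= is_even(11)
= is_odd(10)
= is_even(9)
= is_odd(8)
= is_even(7)
= is_odd(6)
= is_even(5)
= is_odd(4)
= is_even(3)
= is_odd(2)
= is_even(1)
= is_odd(0)
n == 0: return False
= False


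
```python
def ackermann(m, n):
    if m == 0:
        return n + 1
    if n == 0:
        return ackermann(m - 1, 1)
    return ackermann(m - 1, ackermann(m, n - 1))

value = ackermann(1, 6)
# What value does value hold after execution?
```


ackermann(1, 6)
= ackermann(0, ackermann(1, 5))
First compute ackermann(1, 5) = 7
= ackermann(0, 7)
= 8


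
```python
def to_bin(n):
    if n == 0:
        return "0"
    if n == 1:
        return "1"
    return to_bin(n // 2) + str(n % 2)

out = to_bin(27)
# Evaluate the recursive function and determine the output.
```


to_bin(27)
= to_bin(13) + "1"
= to_bin(6) + "1" + "1"
= to_bin(3) + "0" + "1" + "1"
= to_bin(1) + "1" + "0" + "1" + "1"
= "1" + "1" + "0" + "1" + "1"
= "11011"


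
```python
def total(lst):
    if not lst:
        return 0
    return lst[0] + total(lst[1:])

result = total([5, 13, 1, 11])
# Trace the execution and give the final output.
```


total([5, 13, 1, 11])
= 5 + total([13, 1, 11])
= 5 + 13 + total([1, 11])
= 5 + 13 + 1 + total([11])
= 5 + 13 + 1 + 11 + total([])
= 5 + 13 + 1 + 11 + 0
= 30


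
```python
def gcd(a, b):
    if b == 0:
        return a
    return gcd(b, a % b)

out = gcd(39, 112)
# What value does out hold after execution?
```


gcd(39, 112)
= gcd(112, 39 % 112) = gcd(112, 39)
= gcd(39, 112 % 39) = gcd(39, 34)
= gcd(34, 39 % 34) = gcd(34, 5)
= gcd(5, 34 % 5) = gcd(5, 4)
= gcd(4, 5 % 4) = gcd(4, 1)
= gcd(1, 4 % 1) = gcd(1, 0)
b == 0, return a = 1


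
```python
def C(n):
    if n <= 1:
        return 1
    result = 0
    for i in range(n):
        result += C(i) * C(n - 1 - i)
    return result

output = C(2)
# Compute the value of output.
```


C(2)
= sum of C(i) * C(2-1-i) for i in 0..1
  C(0)*C(1) = 1*1 = 1
  C(1)*C(0) = 1*1 = 1
= 1 + 1
= 2


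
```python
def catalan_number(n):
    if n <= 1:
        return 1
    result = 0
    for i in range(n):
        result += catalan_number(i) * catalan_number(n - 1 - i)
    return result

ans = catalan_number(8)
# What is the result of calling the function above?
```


catalan_number(8)
= sum of catalan_number(i) * catalan_number(8-1-i) for i in 0..7
First compute sub-values bottom-up:
  catalan_number(0) = 1, catalan_number(1) = 1
  catalan_number(2) = 1*1 + 1*1 = 2
  catalan_number(3) = 1*2 + 1*1 + 2*1 = 5
  catalan_number(4) = 1*5 + 1*2 + 2*1 + 5*1 = 14
  catalan_number(5) = 1*14 + 1*5 + 2*2 + 5*1 + 14*1 = 42
  catalan_number(6) = 1*42 + 1*14 + 2*5 + 5*2 + 14*1 + 42*1 = 132
  catalan_number(7) = 1*132 + 1*42 + 2*14 + 5*5 + 14*2 + 42*1 + 132*1 = 429
Now catalan_number(8):
  catalan_number(0)*catalan_number(7) = 1*429 = 429
  catalan_number(1)*catalan_number(6) = 1*132 = 132
  catalan_number(2)*catalan_number(5) = 2*42 = 84
  catalan_number(3)*catalan_number(4) = 5*14 = 70
  catalan_number(4)*catalan_number(3) = 14*5 = 70
  catalan_number(5)*catalan_number(2) = 42*2 = 84
  catalan_number(6)*catalan_number(1) = 132*1 = 132
  catalan_number(7)*catalan_number(0) = 429*1 = 429
= 429 + 132 + 84 + 70 + 70 + 84 + 132 + 429
= 1430


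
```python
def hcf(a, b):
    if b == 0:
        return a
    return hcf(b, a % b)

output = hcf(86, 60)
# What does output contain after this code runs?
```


hcf(86, 60)
= hcf(60, 86 % 60) = hcf(60, 26)
= hcf(26, 60 % 26) = hcf(26, 8)
= hcf(8, 26 % 8) = hcf(8, 2)
= hcf(2, 8 % 2) = hcf(2, 0)
b == 0, return a = 2


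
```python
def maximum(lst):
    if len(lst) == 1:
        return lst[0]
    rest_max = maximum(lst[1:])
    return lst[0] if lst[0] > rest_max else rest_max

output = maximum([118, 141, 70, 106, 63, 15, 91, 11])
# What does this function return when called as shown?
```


maximum([118, 141, 70, 106, 63, 15, 91, 11])
= compare 118 with maximum([141, 70, 106, 63, 15, 91, 11])
= compare 141 with maximum([70, 106, 63, 15, 91, 11])
= compare 70 with maximum([106, 63, 15, 91, 11])
= compare 106 with maximum([63, 15, 91, 11])
= compare 63 with maximum([15, 91, 11])
= compare 15 with maximum([91, 11])
= compare 91 with maximum([11])
Base: maximum([11]) = 11
compare 91 with 11: max = 91
compare 15 with 91: max = 91
compare 63 with 91: max = 91
compare 106 with 91: max = 106
compare 70 with 106: max = 106
compare 141 with 106: max = 141
compare 118 with 141: max = 141
= 141


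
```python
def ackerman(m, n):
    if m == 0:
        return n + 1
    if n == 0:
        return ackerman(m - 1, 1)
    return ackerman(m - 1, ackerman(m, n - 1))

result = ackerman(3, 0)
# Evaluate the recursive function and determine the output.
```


ackerman(3, 0)
n == 0: return ackerman(2, 1)
= ackerman(2, 1) = 5
= 5


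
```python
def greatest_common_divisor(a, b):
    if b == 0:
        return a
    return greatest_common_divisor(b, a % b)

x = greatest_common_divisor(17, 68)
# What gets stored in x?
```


greatest_common_divisor(17, 68)
= greatest_common_divisor(68, 17 % 68) = greatest_common_divisor(68, 17)
= greatest_common_divisor(17, 68 % 17) = greatest_common_divisor(17, 0)
b == 0, return a = 17
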